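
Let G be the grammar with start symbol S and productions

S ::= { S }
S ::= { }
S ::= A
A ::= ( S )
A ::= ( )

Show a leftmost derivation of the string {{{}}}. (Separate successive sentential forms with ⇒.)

S ⇒ {S} ⇒ {{S}} ⇒ {{{}}}

S ⇒ {S}   [S ::= { S }]
{S} ⇒ {{S}}   [S ::= { S }]
{{S}} ⇒ {{{}}}   [S ::= { }]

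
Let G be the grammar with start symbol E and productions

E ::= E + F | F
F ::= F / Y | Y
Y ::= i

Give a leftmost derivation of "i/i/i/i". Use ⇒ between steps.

E ⇒ F ⇒ F/Y ⇒ F/Y/Y ⇒ F/Y/Y/Y ⇒ Y/Y/Y/Y ⇒ i/Y/Y/Y ⇒ i/i/Y/Y ⇒ i/i/i/Y ⇒ i/i/i/i

E ⇒ F   [E ::= F]
F ⇒ F/Y   [F ::= F / Y]
F/Y ⇒ F/Y/Y   [F ::= F / Y]
F/Y/Y ⇒ F/Y/Y/Y   [F ::= F / Y]
F/Y/Y/Y ⇒ Y/Y/Y/Y   [F ::= Y]
Y/Y/Y/Y ⇒ i/Y/Y/Y   [Y ::= i]
i/Y/Y/Y ⇒ i/i/Y/Y   [Y ::= i]
i/i/Y/Y ⇒ i/i/i/Y   [Y ::= i]
i/i/i/Y ⇒ i/i/i/i   [Y ::= i]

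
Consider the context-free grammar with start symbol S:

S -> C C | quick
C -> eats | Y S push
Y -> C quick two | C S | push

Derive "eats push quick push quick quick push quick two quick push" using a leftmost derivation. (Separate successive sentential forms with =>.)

S => C C   [S -> C C]
C C => eats C   [C -> eats]
eats C => eats Y S push   [C -> Y S push]
eats Y S push => eats C quick two S push   [Y -> C quick two]
eats C quick two S push => eats Y S push quick two S push   [C -> Y S push]
eats Y S push quick two S push => eats C S S push quick two S push   [Y -> C S]
eats C S S push quick two S push => eats Y S push S S push quick two S push   [C -> Y S push]
eats Y S push S S push quick two S push => eats push S push S S push quick two S push   [Y -> push]
eats push S push S S push quick two S push => eats push quick push S S push quick two S push   [S -> quick]
eats push quick push S S push quick two S push => eats push quick push quick S push quick two S push   [S -> quick]
eats push quick push quick S push quick two S push => eats push quick push quick quick push quick two S push   [S -> quick]
eats push quick push quick quick push quick two S push => eats push quick push quick quick push quick two quick push   [S -> quick]

S => C C => eats C => eats Y S push => eats C quick two S push => eats Y S push quick two S push => eats C S S push quick two S push => eats Y S push S S push quick two S push => eats push S push S S push quick two S push => eats push quick push S S push quick two S push => eats push quick push quick S push quick two S push => eats push quick push quick quick push quick two S push => eats push quick push quick quick push quick two quick push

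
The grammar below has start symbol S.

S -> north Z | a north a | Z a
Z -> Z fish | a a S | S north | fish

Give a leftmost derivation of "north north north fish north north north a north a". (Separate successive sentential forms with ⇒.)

S ⇒ Z a ⇒ S north a ⇒ Z a north a ⇒ S north a north a ⇒ north Z north a north a ⇒ north S north north a north a ⇒ north north Z north north a north a ⇒ north north S north north north a north a ⇒ north north north Z north north north a north a ⇒ north north north fish north north north a north a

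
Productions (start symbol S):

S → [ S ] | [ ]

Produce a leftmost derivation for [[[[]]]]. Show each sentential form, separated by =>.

S => [S]   [S → [ S ]]
[S] => [[S]]   [S → [ S ]]
[[S]] => [[[S]]]   [S → [ S ]]
[[[S]]] => [[[[]]]]   [S → [ ]]

S => [S] => [[S]] => [[[S]]] => [[[[]]]]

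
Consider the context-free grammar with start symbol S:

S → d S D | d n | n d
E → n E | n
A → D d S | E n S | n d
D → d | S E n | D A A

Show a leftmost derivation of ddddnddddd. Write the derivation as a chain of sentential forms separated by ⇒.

S ⇒ dSD ⇒ ddSDD ⇒ dddSDDD ⇒ ddddSDDDD ⇒ ddddndDDDD ⇒ ddddnddDDD ⇒ ddddndddDD ⇒ ddddnddddD ⇒ ddddnddddd

S ⇒ dSD   [S → d S D]
dSD ⇒ ddSDD   [S → d S D]
ddSDD ⇒ dddSDDD   [S → d S D]
dddSDDD ⇒ ddddSDDDD   [S → d S D]
ddddSDDDD ⇒ ddddndDDDD   [S → n d]
ddddndDDDD ⇒ ddddnddDDD   [D → d]
ddddnddDDD ⇒ ddddndddDD   [D → d]
ddddndddDD ⇒ ddddnddddD   [D → d]
ddddnddddD ⇒ ddddnddddd   [D → d]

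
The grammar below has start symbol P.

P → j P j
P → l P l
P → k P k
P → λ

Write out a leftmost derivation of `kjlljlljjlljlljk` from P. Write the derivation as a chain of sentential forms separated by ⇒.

P ⇒ kPk   [P → k P k]
kPk ⇒ kjPjk   [P → j P j]
kjPjk ⇒ kjlPljk   [P → l P l]
kjlPljk ⇒ kjllPlljk   [P → l P l]
kjllPlljk ⇒ kjlljPjlljk   [P → j P j]
kjlljPjlljk ⇒ kjlljlPljlljk   [P → l P l]
kjlljlPljlljk ⇒ kjlljllPlljlljk   [P → l P l]
kjlljllPlljlljk ⇒ kjlljlljPjlljlljk   [P → j P j]
kjlljlljPjlljlljk ⇒ kjlljlljjlljlljk   [P → λ]

P ⇒ kPk ⇒ kjPjk ⇒ kjlPljk ⇒ kjllPlljk ⇒ kjlljPjlljk ⇒ kjlljlPljlljk ⇒ kjlljllPlljlljk ⇒ kjlljlljPjlljlljk ⇒ kjlljlljjlljlljk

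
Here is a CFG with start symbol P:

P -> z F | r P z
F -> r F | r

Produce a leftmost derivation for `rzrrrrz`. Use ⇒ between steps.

P ⇒ rPz ⇒ rzFz ⇒ rzrFz ⇒ rzrrFz ⇒ rzrrrFz ⇒ rzrrrrz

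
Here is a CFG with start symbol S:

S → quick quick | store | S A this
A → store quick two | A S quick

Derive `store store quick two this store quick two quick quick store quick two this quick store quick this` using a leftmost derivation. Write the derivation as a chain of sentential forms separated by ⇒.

S ⇒ S A this ⇒ S A this A this ⇒ store A this A this ⇒ store store quick two this A this ⇒ store store quick two this A S quick this ⇒ store store quick two this A S quick S quick this ⇒ store store quick two this store quick two S quick S quick this ⇒ store store quick two this store quick two S A this quick S quick this ⇒ store store quick two this store quick two quick quick A this quick S quick this ⇒ store store quick two this store quick two quick quick store quick two this quick S quick this ⇒ store store quick two this store quick two quick quick store quick two this quick store quick this

S ⇒ S A this   [S → S A this]
S A this ⇒ S A this A this   [S → S A this]
S A this A this ⇒ store A this A this   [S → store]
store A this A this ⇒ store store quick two this A this   [A → store quick two]
store store quick two this A this ⇒ store store quick two this A S quick this   [A → A S quick]
store store quick two this A S quick this ⇒ store store quick two this A S quick S quick this   [A → A S quick]
store store quick two this A S quick S quick this ⇒ store store quick two this store quick two S quick S quick this   [A → store quick two]
store store quick two this store quick two S quick S quick this ⇒ store store quick two this store quick two S A this quick S quick this   [S → S A this]
store store quick two this store quick two S A this quick S quick this ⇒ store store quick two this store quick two quick quick A this quick S quick this   [S → quick quick]
store store quick two this store quick two quick quick A this quick S quick this ⇒ store store quick two this store quick two quick quick store quick two this quick S quick this   [A → store quick two]
store store quick two this store quick two quick quick store quick two this quick S quick this ⇒ store store quick two this store quick two quick quick store quick two this quick store quick this   [S → store]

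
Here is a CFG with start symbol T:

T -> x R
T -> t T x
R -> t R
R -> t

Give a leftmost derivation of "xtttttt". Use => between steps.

T => xR => xtR => xttR => xtttR => xttttR => xtttttR => xtttttt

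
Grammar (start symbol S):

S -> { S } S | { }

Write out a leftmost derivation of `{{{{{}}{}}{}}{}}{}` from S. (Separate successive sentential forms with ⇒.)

S ⇒ {S}S   [S -> { S } S]
{S}S ⇒ {{S}S}S   [S -> { S } S]
{{S}S}S ⇒ {{{S}S}S}S   [S -> { S } S]
{{{S}S}S}S ⇒ {{{{S}S}S}S}S   [S -> { S } S]
{{{{S}S}S}S}S ⇒ {{{{{}}S}S}S}S   [S -> { }]
{{{{{}}S}S}S}S ⇒ {{{{{}}{}}S}S}S   [S -> { }]
{{{{{}}{}}S}S}S ⇒ {{{{{}}{}}{}}S}S   [S -> { }]
{{{{{}}{}}{}}S}S ⇒ {{{{{}}{}}{}}{}}S   [S -> { }]
{{{{{}}{}}{}}{}}S ⇒ {{{{{}}{}}{}}{}}{}   [S -> { }]

S ⇒ {S}S ⇒ {{S}S}S ⇒ {{{S}S}S}S ⇒ {{{{S}S}S}S}S ⇒ {{{{{}}S}S}S}S ⇒ {{{{{}}{}}S}S}S ⇒ {{{{{}}{}}{}}S}S ⇒ {{{{{}}{}}{}}{}}S ⇒ {{{{{}}{}}{}}{}}{}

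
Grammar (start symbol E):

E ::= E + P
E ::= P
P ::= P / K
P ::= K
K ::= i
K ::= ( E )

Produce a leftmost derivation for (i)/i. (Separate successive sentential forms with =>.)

E => P => P/K => K/K => (E)/K => (P)/K => (K)/K => (i)/K => (i)/i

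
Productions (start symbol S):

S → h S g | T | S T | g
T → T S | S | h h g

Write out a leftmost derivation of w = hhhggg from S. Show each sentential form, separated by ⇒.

S ⇒ hSg   [S → h S g]
hSg ⇒ hTg   [S → T]
hTg ⇒ hTSg   [T → T S]
hTSg ⇒ hhhgSg   [T → h h g]
hhhgSg ⇒ hhhggg   [S → g]

S⇒hSg⇒hTg⇒hTSg⇒hhhgSg⇒hhhggg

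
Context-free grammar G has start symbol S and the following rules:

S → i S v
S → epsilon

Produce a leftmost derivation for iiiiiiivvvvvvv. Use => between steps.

S => iSv   [S → i S v]
iSv => iiSvv   [S → i S v]
iiSvv => iiiSvvv   [S → i S v]
iiiSvvv => iiiiSvvvv   [S → i S v]
iiiiSvvvv => iiiiiSvvvvv   [S → i S v]
iiiiiSvvvvv => iiiiiiSvvvvvv   [S → i S v]
iiiiiiSvvvvvv => iiiiiiiSvvvvvvv   [S → i S v]
iiiiiiiSvvvvvvv => iiiiiiivvvvvvv   [S → epsilon]

S=>iSv=>iiSvv=>iiiSvvv=>iiiiSvvvv=>iiiiiSvvvvv=>iiiiiiSvvvvvv=>iiiiiiiSvvvvvvv=>iiiiiiivvvvvvv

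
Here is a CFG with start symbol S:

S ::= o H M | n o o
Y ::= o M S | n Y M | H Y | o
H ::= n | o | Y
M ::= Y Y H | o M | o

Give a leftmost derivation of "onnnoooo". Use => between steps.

S=>oHM=>oYM=>onYMM=>onnYMMM=>onnHYMMM=>onnnYMMM=>onnnoMMM=>onnnooMM=>onnnoooM=>onnnoooo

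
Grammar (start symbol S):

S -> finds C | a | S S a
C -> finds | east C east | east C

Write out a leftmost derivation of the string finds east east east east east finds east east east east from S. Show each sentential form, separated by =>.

S => finds C   [S -> finds C]
finds C => finds east C east   [C -> east C east]
finds east C east => finds east east C east   [C -> east C]
finds east east C east => finds east east east C east east   [C -> east C east]
finds east east east C east east => finds east east east east C east east east   [C -> east C east]
finds east east east east C east east east => finds east east east east east C east east east east   [C -> east C east]
finds east east east east east C east east east east => finds east east east east east finds east east east east   [C -> finds]

S => finds C => finds east C east => finds east east C east => finds east east east C east east => finds east east east east C east east east => finds east east east east east C east east east east => finds east east east east east finds east east east east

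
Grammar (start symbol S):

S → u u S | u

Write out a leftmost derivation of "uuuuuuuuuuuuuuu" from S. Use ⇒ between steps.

S ⇒ uuS   [S → u u S]
uuS ⇒ uuuuS   [S → u u S]
uuuuS ⇒ uuuuuuS   [S → u u S]
uuuuuuS ⇒ uuuuuuuuS   [S → u u S]
uuuuuuuuS ⇒ uuuuuuuuuuS   [S → u u S]
uuuuuuuuuuS ⇒ uuuuuuuuuuuuS   [S → u u S]
uuuuuuuuuuuuS ⇒ uuuuuuuuuuuuuuS   [S → u u S]
uuuuuuuuuuuuuuS ⇒ uuuuuuuuuuuuuuu   [S → u]

S ⇒ uuS ⇒ uuuuS ⇒ uuuuuuS ⇒ uuuuuuuuS ⇒ uuuuuuuuuuS ⇒ uuuuuuuuuuuuS ⇒ uuuuuuuuuuuuuuS ⇒ uuuuuuuuuuuuuuu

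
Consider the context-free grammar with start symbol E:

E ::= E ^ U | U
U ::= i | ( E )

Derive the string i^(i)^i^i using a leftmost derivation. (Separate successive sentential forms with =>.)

E => E^U   [E ::= E ^ U]
E^U => E^U^U   [E ::= E ^ U]
E^U^U => E^U^U^U   [E ::= E ^ U]
E^U^U^U => U^U^U^U   [E ::= U]
U^U^U^U => i^U^U^U   [U ::= i]
i^U^U^U => i^(E)^U^U   [U ::= ( E )]
i^(E)^U^U => i^(U)^U^U   [E ::= U]
i^(U)^U^U => i^(i)^U^U   [U ::= i]
i^(i)^U^U => i^(i)^i^U   [U ::= i]
i^(i)^i^U => i^(i)^i^i   [U ::= i]

E=>E^U=>E^U^U=>E^U^U^U=>U^U^U^U=>i^U^U^U=>i^(E)^U^U=>i^(U)^U^U=>i^(i)^U^U=>i^(i)^i^U=>i^(i)^i^i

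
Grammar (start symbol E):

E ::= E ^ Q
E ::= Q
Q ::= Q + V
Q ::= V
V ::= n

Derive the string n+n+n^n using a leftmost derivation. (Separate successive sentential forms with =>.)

E => E^Q => Q^Q => Q+V^Q => Q+V+V^Q => V+V+V^Q => n+V+V^Q => n+n+V^Q => n+n+n^Q => n+n+n^V => n+n+n^n

E => E^Q   [E ::= E ^ Q]
E^Q => Q^Q   [E ::= Q]
Q^Q => Q+V^Q   [Q ::= Q + V]
Q+V^Q => Q+V+V^Q   [Q ::= Q + V]
Q+V+V^Q => V+V+V^Q   [Q ::= V]
V+V+V^Q => n+V+V^Q   [V ::= n]
n+V+V^Q => n+n+V^Q   [V ::= n]
n+n+V^Q => n+n+n^Q   [V ::= n]
n+n+n^Q => n+n+n^V   [Q ::= V]
n+n+n^V => n+n+n^n   [V ::= n]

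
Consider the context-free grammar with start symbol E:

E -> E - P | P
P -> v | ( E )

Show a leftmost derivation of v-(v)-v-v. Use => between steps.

E => E-P => E-P-P => E-P-P-P => P-P-P-P => v-P-P-P => v-(E)-P-P => v-(P)-P-P => v-(v)-P-P => v-(v)-v-P => v-(v)-v-v

E => E-P   [E -> E - P]
E-P => E-P-P   [E -> E - P]
E-P-P => E-P-P-P   [E -> E - P]
E-P-P-P => P-P-P-P   [E -> P]
P-P-P-P => v-P-P-P   [P -> v]
v-P-P-P => v-(E)-P-P   [P -> ( E )]
v-(E)-P-P => v-(P)-P-P   [E -> P]
v-(P)-P-P => v-(v)-P-P   [P -> v]
v-(v)-P-P => v-(v)-v-P   [P -> v]
v-(v)-v-P => v-(v)-v-v   [P -> v]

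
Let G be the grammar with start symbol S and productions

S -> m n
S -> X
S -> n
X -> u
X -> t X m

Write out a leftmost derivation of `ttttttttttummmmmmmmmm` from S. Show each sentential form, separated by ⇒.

S ⇒ X   [S -> X]
X ⇒ tXm   [X -> t X m]
tXm ⇒ ttXmm   [X -> t X m]
ttXmm ⇒ tttXmmm   [X -> t X m]
tttXmmm ⇒ ttttXmmmm   [X -> t X m]
ttttXmmmm ⇒ tttttXmmmmm   [X -> t X m]
tttttXmmmmm ⇒ ttttttXmmmmmm   [X -> t X m]
ttttttXmmmmmm ⇒ tttttttXmmmmmmm   [X -> t X m]
tttttttXmmmmmmm ⇒ ttttttttXmmmmmmmm   [X -> t X m]
ttttttttXmmmmmmmm ⇒ tttttttttXmmmmmmmmm   [X -> t X m]
tttttttttXmmmmmmmmm ⇒ ttttttttttXmmmmmmmmmm   [X -> t X m]
ttttttttttXmmmmmmmmmm ⇒ ttttttttttummmmmmmmmm   [X -> u]

S ⇒ X ⇒ tXm ⇒ ttXmm ⇒ tttXmmm ⇒ ttttXmmmm ⇒ tttttXmmmmm ⇒ ttttttXmmmmmm ⇒ tttttttXmmmmmmm ⇒ ttttttttXmmmmmmmm ⇒ tttttttttXmmmmmmmmm ⇒ ttttttttttXmmmmmmmmmm ⇒ ttttttttttummmmmmmmmm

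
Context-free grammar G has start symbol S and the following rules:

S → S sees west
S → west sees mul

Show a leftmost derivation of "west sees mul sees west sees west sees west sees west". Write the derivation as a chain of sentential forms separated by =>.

S => S sees west => S sees west sees west => S sees west sees west sees west => S sees west sees west sees west sees west => west sees mul sees west sees west sees west sees west

S => S sees west   [S → S sees west]
S sees west => S sees west sees west   [S → S sees west]
S sees west sees west => S sees west sees west sees west   [S → S sees west]
S sees west sees west sees west => S sees west sees west sees west sees west   [S → S sees west]
S sees west sees west sees west sees west => west sees mul sees west sees west sees west sees west   [S → west sees mul]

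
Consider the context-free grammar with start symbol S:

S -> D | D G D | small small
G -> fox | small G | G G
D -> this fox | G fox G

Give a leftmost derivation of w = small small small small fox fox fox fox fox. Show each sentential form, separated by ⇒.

S ⇒ D ⇒ G fox G ⇒ G G fox G ⇒ small G G fox G ⇒ small G G G fox G ⇒ small small G G G fox G ⇒ small small small G G G fox G ⇒ small small small small G G G fox G ⇒ small small small small fox G G fox G ⇒ small small small small fox fox G fox G ⇒ small small small small fox fox fox fox G ⇒ small small small small fox fox fox fox fox

S ⇒ D   [S -> D]
D ⇒ G fox G   [D -> G fox G]
G fox G ⇒ G G fox G   [G -> G G]
G G fox G ⇒ small G G fox G   [G -> small G]
small G G fox G ⇒ small G G G fox G   [G -> G G]
small G G G fox G ⇒ small small G G G fox G   [G -> small G]
small small G G G fox G ⇒ small small small G G G fox G   [G -> small G]
small small small G G G fox G ⇒ small small small small G G G fox G   [G -> small G]
small small small small G G G fox G ⇒ small small small small fox G G fox G   [G -> fox]
small small small small fox G G fox G ⇒ small small small small fox fox G fox G   [G -> fox]
small small small small fox fox G fox G ⇒ small small small small fox fox fox fox G   [G -> fox]
small small small small fox fox fox fox G ⇒ small small small small fox fox fox fox fox   [G -> fox]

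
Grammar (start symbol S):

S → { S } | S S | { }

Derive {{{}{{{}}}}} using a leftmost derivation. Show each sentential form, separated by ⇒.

S ⇒ {S} ⇒ {{S}} ⇒ {{SS}} ⇒ {{{}S}} ⇒ {{{}{S}}} ⇒ {{{}{{S}}}} ⇒ {{{}{{{}}}}}

S ⇒ {S}   [S → { S }]
{S} ⇒ {{S}}   [S → { S }]
{{S}} ⇒ {{SS}}   [S → S S]
{{SS}} ⇒ {{{}S}}   [S → { }]
{{{}S}} ⇒ {{{}{S}}}   [S → { S }]
{{{}{S}}} ⇒ {{{}{{S}}}}   [S → { S }]
{{{}{{S}}}} ⇒ {{{}{{{}}}}}   [S → { }]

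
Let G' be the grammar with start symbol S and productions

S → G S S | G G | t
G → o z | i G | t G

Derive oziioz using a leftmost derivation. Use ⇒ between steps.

S ⇒ GG ⇒ ozG ⇒ oziG ⇒ oziiG ⇒ oziioz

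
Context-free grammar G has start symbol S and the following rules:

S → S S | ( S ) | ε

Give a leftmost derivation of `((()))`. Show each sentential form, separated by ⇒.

S ⇒ (S)   [S → ( S )]
(S) ⇒ (SS)   [S → S S]
(SS) ⇒ ((S)S)   [S → ( S )]
((S)S) ⇒ (((S))S)   [S → ( S )]
(((S))S) ⇒ ((())S)   [S → ε]
((())S) ⇒ ((()))   [S → ε]

S⇒(S)⇒(SS)⇒((S)S)⇒(((S))S)⇒((())S)⇒((()))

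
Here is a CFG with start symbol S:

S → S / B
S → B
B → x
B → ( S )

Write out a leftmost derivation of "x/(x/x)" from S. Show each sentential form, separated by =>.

S => S/B => B/B => x/B => x/(S) => x/(S/B) => x/(B/B) => x/(x/B) => x/(x/x)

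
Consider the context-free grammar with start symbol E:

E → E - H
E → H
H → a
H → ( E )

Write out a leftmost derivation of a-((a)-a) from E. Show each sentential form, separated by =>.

E => E-H   [E → E - H]
E-H => H-H   [E → H]
H-H => a-H   [H → a]
a-H => a-(E)   [H → ( E )]
a-(E) => a-(E-H)   [E → E - H]
a-(E-H) => a-(H-H)   [E → H]
a-(H-H) => a-((E)-H)   [H → ( E )]
a-((E)-H) => a-((H)-H)   [E → H]
a-((H)-H) => a-((a)-H)   [H → a]
a-((a)-H) => a-((a)-a)   [H → a]

E => E-H => H-H => a-H => a-(E) => a-(E-H) => a-(H-H) => a-((E)-H) => a-((H)-H) => a-((a)-H) => a-((a)-a)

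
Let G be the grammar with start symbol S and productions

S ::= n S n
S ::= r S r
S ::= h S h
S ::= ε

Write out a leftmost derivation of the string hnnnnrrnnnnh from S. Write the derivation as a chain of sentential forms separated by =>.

S=>hSh=>hnSnh=>hnnSnnh=>hnnnSnnnh=>hnnnnSnnnnh=>hnnnnrSrnnnnh=>hnnnnrrnnnnh

S => hSh   [S ::= h S h]
hSh => hnSnh   [S ::= n S n]
hnSnh => hnnSnnh   [S ::= n S n]
hnnSnnh => hnnnSnnnh   [S ::= n S n]
hnnnSnnnh => hnnnnSnnnnh   [S ::= n S n]
hnnnnSnnnnh => hnnnnrSrnnnnh   [S ::= r S r]
hnnnnrSrnnnnh => hnnnnrrnnnnh   [S ::= ε]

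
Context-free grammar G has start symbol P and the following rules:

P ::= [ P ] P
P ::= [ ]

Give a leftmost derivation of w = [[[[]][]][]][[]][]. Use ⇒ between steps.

P ⇒ [P]P   [P ::= [ P ] P]
[P]P ⇒ [[P]P]P   [P ::= [ P ] P]
[[P]P]P ⇒ [[[P]P]P]P   [P ::= [ P ] P]
[[[P]P]P]P ⇒ [[[[]]P]P]P   [P ::= [ ]]
[[[[]]P]P]P ⇒ [[[[]][]]P]P   [P ::= [ ]]
[[[[]][]]P]P ⇒ [[[[]][]][]]P   [P ::= [ ]]
[[[[]][]][]]P ⇒ [[[[]][]][]][P]P   [P ::= [ P ] P]
[[[[]][]][]][P]P ⇒ [[[[]][]][]][[]]P   [P ::= [ ]]
[[[[]][]][]][[]]P ⇒ [[[[]][]][]][[]][]   [P ::= [ ]]

P⇒[P]P⇒[[P]P]P⇒[[[P]P]P]P⇒[[[[]]P]P]P⇒[[[[]][]]P]P⇒[[[[]][]][]]P⇒[[[[]][]][]][P]P⇒[[[[]][]][]][[]]P⇒[[[[]][]][]][[]][]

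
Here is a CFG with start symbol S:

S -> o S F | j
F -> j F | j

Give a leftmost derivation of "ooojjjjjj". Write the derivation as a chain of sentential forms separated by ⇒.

S ⇒ oSF ⇒ ooSFF ⇒ oooSFFF ⇒ ooojFFF ⇒ ooojjFFF ⇒ ooojjjFFF ⇒ ooojjjjFF ⇒ ooojjjjjF ⇒ ooojjjjjj

S ⇒ oSF   [S -> o S F]
oSF ⇒ ooSFF   [S -> o S F]
ooSFF ⇒ oooSFFF   [S -> o S F]
oooSFFF ⇒ ooojFFF   [S -> j]
ooojFFF ⇒ ooojjFFF   [F -> j F]
ooojjFFF ⇒ ooojjjFFF   [F -> j F]
ooojjjFFF ⇒ ooojjjjFF   [F -> j]
ooojjjjFF ⇒ ooojjjjjF   [F -> j]
ooojjjjjF ⇒ ooojjjjjj   [F -> j]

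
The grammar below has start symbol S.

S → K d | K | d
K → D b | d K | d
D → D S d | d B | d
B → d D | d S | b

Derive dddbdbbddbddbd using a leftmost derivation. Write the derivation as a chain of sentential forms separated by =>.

S=>Kd=>Dbd=>DSdbd=>dSdbd=>dKddbd=>ddKddbd=>ddDbddbd=>ddDSdbddbd=>dddBSdbddbd=>dddbSdbddbd=>dddbKddbddbd=>dddbDbddbddbd=>dddbdBbddbddbd=>dddbdbbddbddbd

S => Kd   [S → K d]
Kd => Dbd   [K → D b]
Dbd => DSdbd   [D → D S d]
DSdbd => dSdbd   [D → d]
dSdbd => dKddbd   [S → K d]
dKddbd => ddKddbd   [K → d K]
ddKddbd => ddDbddbd   [K → D b]
ddDbddbd => ddDSdbddbd   [D → D S d]
ddDSdbddbd => dddBSdbddbd   [D → d B]
dddBSdbddbd => dddbSdbddbd   [B → b]
dddbSdbddbd => dddbKddbddbd   [S → K d]
dddbKddbddbd => dddbDbddbddbd   [K → D b]
dddbDbddbddbd => dddbdBbddbddbd   [D → d B]
dddbdBbddbddbd => dddbdbbddbddbd   [B → b]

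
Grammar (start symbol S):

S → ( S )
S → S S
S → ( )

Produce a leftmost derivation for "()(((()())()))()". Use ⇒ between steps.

S ⇒ SS   [S → S S]
SS ⇒ ()S   [S → ( )]
()S ⇒ ()SS   [S → S S]
()SS ⇒ ()(S)S   [S → ( S )]
()(S)S ⇒ ()((S))S   [S → ( S )]
()((S))S ⇒ ()((SS))S   [S → S S]
()((SS))S ⇒ ()(((S)S))S   [S → ( S )]
()(((S)S))S ⇒ ()(((SS)S))S   [S → S S]
()(((SS)S))S ⇒ ()(((()S)S))S   [S → ( )]
()(((()S)S))S ⇒ ()(((()())S))S   [S → ( )]
()(((()())S))S ⇒ ()(((()())()))S   [S → ( )]
()(((()())()))S ⇒ ()(((()())()))()   [S → ( )]

S ⇒ SS ⇒ ()S ⇒ ()SS ⇒ ()(S)S ⇒ ()((S))S ⇒ ()((SS))S ⇒ ()(((S)S))S ⇒ ()(((SS)S))S ⇒ ()(((()S)S))S ⇒ ()(((()())S))S ⇒ ()(((()())()))S ⇒ ()(((()())()))()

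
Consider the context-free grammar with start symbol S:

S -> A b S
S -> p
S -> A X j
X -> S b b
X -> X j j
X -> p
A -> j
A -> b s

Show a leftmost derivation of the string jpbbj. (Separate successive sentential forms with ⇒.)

S ⇒ AXj   [S -> A X j]
AXj ⇒ jXj   [A -> j]
jXj ⇒ jSbbj   [X -> S b b]
jSbbj ⇒ jpbbj   [S -> p]

S ⇒ AXj ⇒ jXj ⇒ jSbbj ⇒ jpbbj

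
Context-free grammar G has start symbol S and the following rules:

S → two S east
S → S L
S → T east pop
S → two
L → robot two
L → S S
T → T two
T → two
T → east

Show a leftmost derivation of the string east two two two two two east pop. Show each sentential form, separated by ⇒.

S ⇒ T east pop ⇒ T two east pop ⇒ T two two east pop ⇒ T two two two east pop ⇒ T two two two two east pop ⇒ T two two two two two east pop ⇒ east two two two two two east pop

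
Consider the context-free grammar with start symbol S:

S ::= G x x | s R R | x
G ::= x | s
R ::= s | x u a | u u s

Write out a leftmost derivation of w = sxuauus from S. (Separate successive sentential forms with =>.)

S => sRR   [S ::= s R R]
sRR => sxuaR   [R ::= x u a]
sxuaR => sxuauus   [R ::= u u s]

S=>sRR=>sxuaR=>sxuauus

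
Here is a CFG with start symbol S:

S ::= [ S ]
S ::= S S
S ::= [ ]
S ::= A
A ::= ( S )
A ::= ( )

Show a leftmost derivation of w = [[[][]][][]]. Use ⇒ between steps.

S ⇒ [S] ⇒ [SS] ⇒ [SSS] ⇒ [[S]SS] ⇒ [[SS]SS] ⇒ [[[]S]SS] ⇒ [[[][]]SS] ⇒ [[[][]][]S] ⇒ [[[][]][][]]

S ⇒ [S]   [S ::= [ S ]]
[S] ⇒ [SS]   [S ::= S S]
[SS] ⇒ [SSS]   [S ::= S S]
[SSS] ⇒ [[S]SS]   [S ::= [ S ]]
[[S]SS] ⇒ [[SS]SS]   [S ::= S S]
[[SS]SS] ⇒ [[[]S]SS]   [S ::= [ ]]
[[[]S]SS] ⇒ [[[][]]SS]   [S ::= [ ]]
[[[][]]SS] ⇒ [[[][]][]S]   [S ::= [ ]]
[[[][]][]S] ⇒ [[[][]][][]]   [S ::= [ ]]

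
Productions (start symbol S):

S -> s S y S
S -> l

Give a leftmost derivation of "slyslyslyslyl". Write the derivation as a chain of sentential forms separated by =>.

S => sSyS   [S -> s S y S]
sSyS => slyS   [S -> l]
slyS => slysSyS   [S -> s S y S]
slysSyS => slyslyS   [S -> l]
slyslyS => slyslysSyS   [S -> s S y S]
slyslysSyS => slyslyslyS   [S -> l]
slyslyslyS => slyslyslysSyS   [S -> s S y S]
slyslyslysSyS => slyslyslyslyS   [S -> l]
slyslyslyslyS => slyslyslyslyl   [S -> l]

S => sSyS => slyS => slysSyS => slyslyS => slyslysSyS => slyslyslyS => slyslyslysSyS => slyslyslyslyS => slyslyslyslyl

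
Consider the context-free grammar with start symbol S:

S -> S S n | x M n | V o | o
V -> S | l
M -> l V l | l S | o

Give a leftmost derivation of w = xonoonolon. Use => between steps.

S => SSn   [S -> S S n]
SSn => VoSn   [S -> V o]
VoSn => SoSn   [V -> S]
SoSn => SSnoSn   [S -> S S n]
SSnoSn => VoSnoSn   [S -> V o]
VoSnoSn => SoSnoSn   [V -> S]
SoSnoSn => xMnoSnoSn   [S -> x M n]
xMnoSnoSn => xonoSnoSn   [M -> o]
xonoSnoSn => xonoonoSn   [S -> o]
xonoonoSn => xonoonoVon   [S -> V o]
xonoonoVon => xonoonolon   [V -> l]

S => SSn => VoSn => SoSn => SSnoSn => VoSnoSn => SoSnoSn => xMnoSnoSn => xonoSnoSn => xonoonoSn => xonoonoVon => xonoonolon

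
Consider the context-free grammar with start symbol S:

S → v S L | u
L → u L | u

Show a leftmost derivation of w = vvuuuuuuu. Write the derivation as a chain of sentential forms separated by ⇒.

S ⇒ vSL   [S → v S L]
vSL ⇒ vvSLL   [S → v S L]
vvSLL ⇒ vvuLL   [S → u]
vvuLL ⇒ vvuuLL   [L → u L]
vvuuLL ⇒ vvuuuLL   [L → u L]
vvuuuLL ⇒ vvuuuuL   [L → u]
vvuuuuL ⇒ vvuuuuuL   [L → u L]
vvuuuuuL ⇒ vvuuuuuuL   [L → u L]
vvuuuuuuL ⇒ vvuuuuuuu   [L → u]

S⇒vSL⇒vvSLL⇒vvuLL⇒vvuuLL⇒vvuuuLL⇒vvuuuuL⇒vvuuuuuL⇒vvuuuuuuL⇒vvuuuuuuu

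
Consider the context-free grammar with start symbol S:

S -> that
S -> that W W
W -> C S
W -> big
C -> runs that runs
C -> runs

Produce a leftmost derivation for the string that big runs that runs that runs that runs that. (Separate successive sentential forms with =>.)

S => that W W   [S -> that W W]
that W W => that big W   [W -> big]
that big W => that big C S   [W -> C S]
that big C S => that big runs S   [C -> runs]
that big runs S => that big runs that W W   [S -> that W W]
that big runs that W W => that big runs that C S W   [W -> C S]
that big runs that C S W => that big runs that runs that runs S W   [C -> runs that runs]
that big runs that runs that runs S W => that big runs that runs that runs that W   [S -> that]
that big runs that runs that runs that W => that big runs that runs that runs that C S   [W -> C S]
that big runs that runs that runs that C S => that big runs that runs that runs that runs S   [C -> runs]
that big runs that runs that runs that runs S => that big runs that runs that runs that runs that   [S -> that]

S => that W W => that big W => that big C S => that big runs S => that big runs that W W => that big runs that C S W => that big runs that runs that runs S W => that big runs that runs that runs that W => that big runs that runs that runs that C S => that big runs that runs that runs that runs S => that big runs that runs that runs that runs that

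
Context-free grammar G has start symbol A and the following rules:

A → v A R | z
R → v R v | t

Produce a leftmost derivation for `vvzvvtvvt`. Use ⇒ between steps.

A ⇒ vAR ⇒ vvARR ⇒ vvzRR ⇒ vvzvRvR ⇒ vvzvvRvvR ⇒ vvzvvtvvR ⇒ vvzvvtvvt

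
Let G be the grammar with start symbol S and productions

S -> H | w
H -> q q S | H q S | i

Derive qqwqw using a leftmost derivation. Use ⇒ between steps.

S ⇒ H   [S -> H]
H ⇒ HqS   [H -> H q S]
HqS ⇒ qqSqS   [H -> q q S]
qqSqS ⇒ qqwqS   [S -> w]
qqwqS ⇒ qqwqw   [S -> w]

S ⇒ H ⇒ HqS ⇒ qqSqS ⇒ qqwqS ⇒ qqwqw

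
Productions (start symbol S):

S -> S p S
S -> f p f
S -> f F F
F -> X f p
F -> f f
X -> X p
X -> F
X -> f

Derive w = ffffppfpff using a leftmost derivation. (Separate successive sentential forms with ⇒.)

S ⇒ fFF   [S -> f F F]
fFF ⇒ fXfpF   [F -> X f p]
fXfpF ⇒ fXpfpF   [X -> X p]
fXpfpF ⇒ fFpfpF   [X -> F]
fFpfpF ⇒ fXfppfpF   [F -> X f p]
fXfppfpF ⇒ fFfppfpF   [X -> F]
fFfppfpF ⇒ ffffppfpF   [F -> f f]
ffffppfpF ⇒ ffffppfpff   [F -> f f]

S ⇒ fFF ⇒ fXfpF ⇒ fXpfpF ⇒ fFpfpF ⇒ fXfppfpF ⇒ fFfppfpF ⇒ ffffppfpF ⇒ ffffppfpff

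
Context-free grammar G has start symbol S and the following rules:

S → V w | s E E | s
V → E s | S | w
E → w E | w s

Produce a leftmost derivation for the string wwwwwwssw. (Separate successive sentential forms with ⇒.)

S ⇒ Vw ⇒ Esw ⇒ wEsw ⇒ wwEsw ⇒ wwwEsw ⇒ wwwwEsw ⇒ wwwwwEsw ⇒ wwwwwwssw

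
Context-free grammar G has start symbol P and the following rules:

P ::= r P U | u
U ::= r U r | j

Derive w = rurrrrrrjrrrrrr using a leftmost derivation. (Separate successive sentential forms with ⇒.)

P ⇒ rPU   [P ::= r P U]
rPU ⇒ ruU   [P ::= u]
ruU ⇒ rurUr   [U ::= r U r]
rurUr ⇒ rurrUrr   [U ::= r U r]
rurrUrr ⇒ rurrrUrrr   [U ::= r U r]
rurrrUrrr ⇒ rurrrrUrrrr   [U ::= r U r]
rurrrrUrrrr ⇒ rurrrrrUrrrrr   [U ::= r U r]
rurrrrrUrrrrr ⇒ rurrrrrrUrrrrrr   [U ::= r U r]
rurrrrrrUrrrrrr ⇒ rurrrrrrjrrrrrr   [U ::= j]

P ⇒ rPU ⇒ ruU ⇒ rurUr ⇒ rurrUrr ⇒ rurrrUrrr ⇒ rurrrrUrrrr ⇒ rurrrrrUrrrrr ⇒ rurrrrrrUrrrrrr ⇒ rurrrrrrjrrrrrr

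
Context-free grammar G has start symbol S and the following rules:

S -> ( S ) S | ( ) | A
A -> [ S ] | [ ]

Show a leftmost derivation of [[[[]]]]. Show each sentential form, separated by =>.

S => A => [S] => [A] => [[S]] => [[A]] => [[[S]]] => [[[A]]] => [[[[]]]]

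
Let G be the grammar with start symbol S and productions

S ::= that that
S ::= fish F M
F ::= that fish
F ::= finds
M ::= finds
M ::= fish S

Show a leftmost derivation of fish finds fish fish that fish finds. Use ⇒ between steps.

S ⇒ fish F M ⇒ fish finds M ⇒ fish finds fish S ⇒ fish finds fish fish F M ⇒ fish finds fish fish that fish M ⇒ fish finds fish fish that fish finds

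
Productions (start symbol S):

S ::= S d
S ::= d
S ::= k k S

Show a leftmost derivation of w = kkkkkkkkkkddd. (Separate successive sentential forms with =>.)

S => Sd => kkSd => kkkkSd => kkkkkkSd => kkkkkkkkSd => kkkkkkkkSdd => kkkkkkkkkkSdd => kkkkkkkkkkddd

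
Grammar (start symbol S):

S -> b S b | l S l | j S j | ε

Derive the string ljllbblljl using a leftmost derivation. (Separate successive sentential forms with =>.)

S => lSl   [S -> l S l]
lSl => ljSjl   [S -> j S j]
ljSjl => ljlSljl   [S -> l S l]
ljlSljl => ljllSlljl   [S -> l S l]
ljllSlljl => ljllbSblljl   [S -> b S b]
ljllbSblljl => ljllbblljl   [S -> ε]

S => lSl => ljSjl => ljlSljl => ljllSlljl => ljllbSblljl => ljllbblljl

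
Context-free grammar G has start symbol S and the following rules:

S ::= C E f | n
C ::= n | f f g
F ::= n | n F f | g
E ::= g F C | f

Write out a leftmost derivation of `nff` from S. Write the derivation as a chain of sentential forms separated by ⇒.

S ⇒ CEf   [S ::= C E f]
CEf ⇒ nEf   [C ::= n]
nEf ⇒ nff   [E ::= f]

S⇒CEf⇒nEf⇒nff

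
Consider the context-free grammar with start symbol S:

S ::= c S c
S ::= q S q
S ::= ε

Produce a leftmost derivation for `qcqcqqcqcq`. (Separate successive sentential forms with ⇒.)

S ⇒ qSq   [S ::= q S q]
qSq ⇒ qcScq   [S ::= c S c]
qcScq ⇒ qcqSqcq   [S ::= q S q]
qcqSqcq ⇒ qcqcScqcq   [S ::= c S c]
qcqcScqcq ⇒ qcqcqSqcqcq   [S ::= q S q]
qcqcqSqcqcq ⇒ qcqcqqcqcq   [S ::= ε]

S⇒qSq⇒qcScq⇒qcqSqcq⇒qcqcScqcq⇒qcqcqSqcqcq⇒qcqcqqcqcq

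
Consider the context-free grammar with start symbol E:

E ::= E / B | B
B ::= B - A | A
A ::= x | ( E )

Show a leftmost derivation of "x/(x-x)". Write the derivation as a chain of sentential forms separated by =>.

E => E/B   [E ::= E / B]
E/B => B/B   [E ::= B]
B/B => A/B   [B ::= A]
A/B => x/B   [A ::= x]
x/B => x/A   [B ::= A]
x/A => x/(E)   [A ::= ( E )]
x/(E) => x/(B)   [E ::= B]
x/(B) => x/(B-A)   [B ::= B - A]
x/(B-A) => x/(A-A)   [B ::= A]
x/(A-A) => x/(x-A)   [A ::= x]
x/(x-A) => x/(x-x)   [A ::= x]

E => E/B => B/B => A/B => x/B => x/A => x/(E) => x/(B) => x/(B-A) => x/(A-A) => x/(x-A) => x/(x-x)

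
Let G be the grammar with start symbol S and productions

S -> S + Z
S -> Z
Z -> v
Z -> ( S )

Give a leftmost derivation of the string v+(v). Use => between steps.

S => S+Z   [S -> S + Z]
S+Z => Z+Z   [S -> Z]
Z+Z => v+Z   [Z -> v]
v+Z => v+(S)   [Z -> ( S )]
v+(S) => v+(Z)   [S -> Z]
v+(Z) => v+(v)   [Z -> v]

S=>S+Z=>Z+Z=>v+Z=>v+(S)=>v+(Z)=>v+(v)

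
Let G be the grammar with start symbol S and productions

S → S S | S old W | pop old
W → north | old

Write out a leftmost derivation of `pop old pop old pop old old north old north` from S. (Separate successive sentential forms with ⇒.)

S ⇒ S old W ⇒ S old W old W ⇒ S S old W old W ⇒ S S S old W old W ⇒ pop old S S old W old W ⇒ pop old pop old S old W old W ⇒ pop old pop old pop old old W old W ⇒ pop old pop old pop old old north old W ⇒ pop old pop old pop old old north old north

S ⇒ S old W   [S → S old W]
S old W ⇒ S old W old W   [S → S old W]
S old W old W ⇒ S S old W old W   [S → S S]
S S old W old W ⇒ S S S old W old W   [S → S S]
S S S old W old W ⇒ pop old S S old W old W   [S → pop old]
pop old S S old W old W ⇒ pop old pop old S old W old W   [S → pop old]
pop old pop old S old W old W ⇒ pop old pop old pop old old W old W   [S → pop old]
pop old pop old pop old old W old W ⇒ pop old pop old pop old old north old W   [W → north]
pop old pop old pop old old north old W ⇒ pop old pop old pop old old north old north   [W → north]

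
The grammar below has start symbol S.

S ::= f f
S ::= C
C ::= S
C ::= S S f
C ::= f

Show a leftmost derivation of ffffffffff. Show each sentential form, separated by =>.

S => C => SSf => CSf => SSfSf => CSfSf => SSfSfSf => CSfSfSf => fSfSfSf => ffffSfSf => fffffffSf => ffffffffff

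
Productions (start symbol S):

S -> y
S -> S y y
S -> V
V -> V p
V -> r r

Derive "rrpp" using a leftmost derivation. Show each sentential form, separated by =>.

S => V => Vp => Vpp => rrpp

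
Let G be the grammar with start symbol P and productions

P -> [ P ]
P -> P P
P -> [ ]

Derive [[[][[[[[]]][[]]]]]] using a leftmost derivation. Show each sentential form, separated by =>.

P=>[P]=>[[P]]=>[[PP]]=>[[[]P]]=>[[[][P]]]=>[[[][[P]]]]=>[[[][[PP]]]]=>[[[][[[P]P]]]]=>[[[][[[[P]]P]]]]=>[[[][[[[[]]]P]]]]=>[[[][[[[[]]][P]]]]]=>[[[][[[[[]]][[]]]]]]

P => [P]   [P -> [ P ]]
[P] => [[P]]   [P -> [ P ]]
[[P]] => [[PP]]   [P -> P P]
[[PP]] => [[[]P]]   [P -> [ ]]
[[[]P]] => [[[][P]]]   [P -> [ P ]]
[[[][P]]] => [[[][[P]]]]   [P -> [ P ]]
[[[][[P]]]] => [[[][[PP]]]]   [P -> P P]
[[[][[PP]]]] => [[[][[[P]P]]]]   [P -> [ P ]]
[[[][[[P]P]]]] => [[[][[[[P]]P]]]]   [P -> [ P ]]
[[[][[[[P]]P]]]] => [[[][[[[[]]]P]]]]   [P -> [ ]]
[[[][[[[[]]]P]]]] => [[[][[[[[]]][P]]]]]   [P -> [ P ]]
[[[][[[[[]]][P]]]]] => [[[][[[[[]]][[]]]]]]   [P -> [ ]]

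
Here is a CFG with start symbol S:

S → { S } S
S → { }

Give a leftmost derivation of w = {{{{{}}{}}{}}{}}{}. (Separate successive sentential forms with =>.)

S=>{S}S=>{{S}S}S=>{{{S}S}S}S=>{{{{S}S}S}S}S=>{{{{{}}S}S}S}S=>{{{{{}}{}}S}S}S=>{{{{{}}{}}{}}S}S=>{{{{{}}{}}{}}{}}S=>{{{{{}}{}}{}}{}}{}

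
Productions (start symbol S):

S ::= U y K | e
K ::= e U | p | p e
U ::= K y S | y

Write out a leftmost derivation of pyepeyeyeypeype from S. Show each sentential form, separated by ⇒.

S ⇒ UyK ⇒ KySyK ⇒ pySyK ⇒ pyUyKyK ⇒ pyKySyKyK ⇒ pyeUySyKyK ⇒ pyeKySySyKyK ⇒ pyepeySySyKyK ⇒ pyepeyeySyKyK ⇒ pyepeyeyeyKyK ⇒ pyepeyeyeypeyK ⇒ pyepeyeyeypeype

S ⇒ UyK   [S ::= U y K]
UyK ⇒ KySyK   [U ::= K y S]
KySyK ⇒ pySyK   [K ::= p]
pySyK ⇒ pyUyKyK   [S ::= U y K]
pyUyKyK ⇒ pyKySyKyK   [U ::= K y S]
pyKySyKyK ⇒ pyeUySyKyK   [K ::= e U]
pyeUySyKyK ⇒ pyeKySySyKyK   [U ::= K y S]
pyeKySySyKyK ⇒ pyepeySySyKyK   [K ::= p e]
pyepeySySyKyK ⇒ pyepeyeySyKyK   [S ::= e]
pyepeyeySyKyK ⇒ pyepeyeyeyKyK   [S ::= e]
pyepeyeyeyKyK ⇒ pyepeyeyeypeyK   [K ::= p e]
pyepeyeyeypeyK ⇒ pyepeyeyeypeype   [K ::= p e]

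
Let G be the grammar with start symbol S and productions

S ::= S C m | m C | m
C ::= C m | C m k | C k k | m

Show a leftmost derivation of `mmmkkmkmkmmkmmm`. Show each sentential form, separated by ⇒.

S ⇒ SCm ⇒ mCCm ⇒ mCmkCm ⇒ mCmmkCm ⇒ mCmkmmkCm ⇒ mCmkmkmmkCm ⇒ mCkkmkmkmmkCm ⇒ mCmkkmkmkmmkCm ⇒ mmmkkmkmkmmkCm ⇒ mmmkkmkmkmmkCmm ⇒ mmmkkmkmkmmkmmm

S ⇒ SCm   [S ::= S C m]
SCm ⇒ mCCm   [S ::= m C]
mCCm ⇒ mCmkCm   [C ::= C m k]
mCmkCm ⇒ mCmmkCm   [C ::= C m]
mCmmkCm ⇒ mCmkmmkCm   [C ::= C m k]
mCmkmmkCm ⇒ mCmkmkmmkCm   [C ::= C m k]
mCmkmkmmkCm ⇒ mCkkmkmkmmkCm   [C ::= C k k]
mCkkmkmkmmkCm ⇒ mCmkkmkmkmmkCm   [C ::= C m]
mCmkkmkmkmmkCm ⇒ mmmkkmkmkmmkCm   [C ::= m]
mmmkkmkmkmmkCm ⇒ mmmkkmkmkmmkCmm   [C ::= C m]
mmmkkmkmkmmkCmm ⇒ mmmkkmkmkmmkmmm   [C ::= m]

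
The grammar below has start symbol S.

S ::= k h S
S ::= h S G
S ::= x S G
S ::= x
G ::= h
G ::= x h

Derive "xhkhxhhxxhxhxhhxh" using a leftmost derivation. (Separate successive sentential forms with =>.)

S => xSG   [S ::= x S G]
xSG => xhSGG   [S ::= h S G]
xhSGG => xhkhSGG   [S ::= k h S]
xhkhSGG => xhkhxSGGG   [S ::= x S G]
xhkhxSGGG => xhkhxhSGGGG   [S ::= h S G]
xhkhxhSGGGG => xhkhxhhSGGGGG   [S ::= h S G]
xhkhxhhSGGGGG => xhkhxhhxGGGGG   [S ::= x]
xhkhxhhxGGGGG => xhkhxhhxxhGGGG   [G ::= x h]
xhkhxhhxxhGGGG => xhkhxhhxxhxhGGG   [G ::= x h]
xhkhxhhxxhxhGGG => xhkhxhhxxhxhxhGG   [G ::= x h]
xhkhxhhxxhxhxhGG => xhkhxhhxxhxhxhhG   [G ::= h]
xhkhxhhxxhxhxhhG => xhkhxhhxxhxhxhhxh   [G ::= x h]

S => xSG => xhSGG => xhkhSGG => xhkhxSGGG => xhkhxhSGGGG => xhkhxhhSGGGGG => xhkhxhhxGGGGG => xhkhxhhxxhGGGG => xhkhxhhxxhxhGGG => xhkhxhhxxhxhxhGG => xhkhxhhxxhxhxhhG => xhkhxhhxxhxhxhhxh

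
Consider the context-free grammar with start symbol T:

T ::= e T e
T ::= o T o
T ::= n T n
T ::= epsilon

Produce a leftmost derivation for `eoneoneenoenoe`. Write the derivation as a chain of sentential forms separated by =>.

T => eTe   [T ::= e T e]
eTe => eoToe   [T ::= o T o]
eoToe => eonTnoe   [T ::= n T n]
eonTnoe => eoneTenoe   [T ::= e T e]
eoneTenoe => eoneoToenoe   [T ::= o T o]
eoneoToenoe => eoneonTnoenoe   [T ::= n T n]
eoneonTnoenoe => eoneoneTenoenoe   [T ::= e T e]
eoneoneTenoenoe => eoneoneenoenoe   [T ::= epsilon]

T=>eTe=>eoToe=>eonTnoe=>eoneTenoe=>eoneoToenoe=>eoneonTnoenoe=>eoneoneTenoenoe=>eoneoneenoenoe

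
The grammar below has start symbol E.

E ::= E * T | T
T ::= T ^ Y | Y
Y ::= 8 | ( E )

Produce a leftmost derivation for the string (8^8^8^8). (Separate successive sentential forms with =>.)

E => T => Y => (E) => (T) => (T^Y) => (T^Y^Y) => (T^Y^Y^Y) => (Y^Y^Y^Y) => (8^Y^Y^Y) => (8^8^Y^Y) => (8^8^8^Y) => (8^8^8^8)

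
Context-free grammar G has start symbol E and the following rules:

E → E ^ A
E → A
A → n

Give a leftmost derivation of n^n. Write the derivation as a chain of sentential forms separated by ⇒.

E⇒E^A⇒A^A⇒n^A⇒n^n

E ⇒ E^A   [E → E ^ A]
E^A ⇒ A^A   [E → A]
A^A ⇒ n^A   [A → n]
n^A ⇒ n^n   [A → n]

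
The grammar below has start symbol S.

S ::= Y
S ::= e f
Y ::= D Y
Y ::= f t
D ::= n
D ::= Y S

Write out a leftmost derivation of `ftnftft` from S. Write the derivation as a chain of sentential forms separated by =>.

S=>Y=>DY=>YSY=>ftSY=>ftYY=>ftDYY=>ftnYY=>ftnftY=>ftnftft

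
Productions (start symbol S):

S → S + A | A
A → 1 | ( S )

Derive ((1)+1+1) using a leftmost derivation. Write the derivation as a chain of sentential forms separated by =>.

S=>A=>(S)=>(S+A)=>(S+A+A)=>(A+A+A)=>((S)+A+A)=>((A)+A+A)=>((1)+A+A)=>((1)+1+A)=>((1)+1+1)

S => A   [S → A]
A => (S)   [A → ( S )]
(S) => (S+A)   [S → S + A]
(S+A) => (S+A+A)   [S → S + A]
(S+A+A) => (A+A+A)   [S → A]
(A+A+A) => ((S)+A+A)   [A → ( S )]
((S)+A+A) => ((A)+A+A)   [S → A]
((A)+A+A) => ((1)+A+A)   [A → 1]
((1)+A+A) => ((1)+1+A)   [A → 1]
((1)+1+A) => ((1)+1+1)   [A → 1]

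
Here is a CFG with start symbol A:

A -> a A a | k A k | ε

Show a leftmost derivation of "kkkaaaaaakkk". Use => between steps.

A => kAk => kkAkk => kkkAkkk => kkkaAakkk => kkkaaAaakkk => kkkaaaAaaakkk => kkkaaaaaakkk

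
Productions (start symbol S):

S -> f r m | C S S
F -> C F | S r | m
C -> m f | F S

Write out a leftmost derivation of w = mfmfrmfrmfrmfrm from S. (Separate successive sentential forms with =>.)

S => CSS   [S -> C S S]
CSS => mfSS   [C -> m f]
mfSS => mfCSSS   [S -> C S S]
mfCSSS => mfFSSSS   [C -> F S]
mfFSSSS => mfmSSSS   [F -> m]
mfmSSSS => mfmfrmSSS   [S -> f r m]
mfmfrmSSS => mfmfrmfrmSS   [S -> f r m]
mfmfrmfrmSS => mfmfrmfrmfrmS   [S -> f r m]
mfmfrmfrmfrmS => mfmfrmfrmfrmfrm   [S -> f r m]

S => CSS => mfSS => mfCSSS => mfFSSSS => mfmSSSS => mfmfrmSSS => mfmfrmfrmSS => mfmfrmfrmfrmS => mfmfrmfrmfrmfrm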